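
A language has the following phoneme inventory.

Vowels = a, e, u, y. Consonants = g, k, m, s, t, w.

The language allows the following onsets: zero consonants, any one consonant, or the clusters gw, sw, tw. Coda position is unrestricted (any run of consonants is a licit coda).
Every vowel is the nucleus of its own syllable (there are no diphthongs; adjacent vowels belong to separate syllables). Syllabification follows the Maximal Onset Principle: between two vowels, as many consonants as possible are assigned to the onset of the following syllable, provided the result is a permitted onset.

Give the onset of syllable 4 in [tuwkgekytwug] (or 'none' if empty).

The vowels are u, e, y, u — 4 nuclei, so 4 syllables.
Between /u/ (V1) and /e/ (V2): /wkg/ — longest licit onset from the right is /g/, leaving /wk/ as coda.
Between /e/ (V2) and /y/ (V3): /k/ is a single consonant, so it becomes the next onset.
Between /y/ (V3) and /u/ (V4): cluster /tw/ — /tw/ is itself a permitted onset, so the whole cluster goes right; preceding coda = ∅.
Result: tuwk.ge.ky.twug.
Syllable 4 is /twug/: onset /tw/, nucleus /u/, coda /g/.

tw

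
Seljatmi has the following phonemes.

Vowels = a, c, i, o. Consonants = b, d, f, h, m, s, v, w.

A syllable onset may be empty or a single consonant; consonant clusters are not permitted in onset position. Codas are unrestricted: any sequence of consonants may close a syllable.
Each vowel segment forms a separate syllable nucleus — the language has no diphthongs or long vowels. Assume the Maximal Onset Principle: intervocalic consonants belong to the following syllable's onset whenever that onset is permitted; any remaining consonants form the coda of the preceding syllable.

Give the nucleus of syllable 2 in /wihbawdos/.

Nuclei (vowels): i, a, o → 3 syllables.
The second nucleus (vowel 2 from the left) is /a/.

a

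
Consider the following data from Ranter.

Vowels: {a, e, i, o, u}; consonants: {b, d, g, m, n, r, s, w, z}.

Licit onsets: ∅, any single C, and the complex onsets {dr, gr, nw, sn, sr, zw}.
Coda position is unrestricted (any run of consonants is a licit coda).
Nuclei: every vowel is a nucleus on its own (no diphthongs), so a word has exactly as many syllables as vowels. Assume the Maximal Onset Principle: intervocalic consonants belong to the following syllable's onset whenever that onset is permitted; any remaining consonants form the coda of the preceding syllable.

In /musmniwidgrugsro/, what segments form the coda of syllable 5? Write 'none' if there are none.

none

The vowels are u, i, i, u, o — 5 nuclei, so 5 syllables.
Between /u/ (V1) and /i/ (V2): /smn/ — longest licit onset from the right is /n/, leaving /sm/ as coda.
Between /i/ (V2) and /i/ (V3): just /w/ — single C goes to the following onset.
Between /i/ (V3) and /u/ (V4): /dgr/ — longest licit onset from the right is /gr/, leaving /d/ as coda.
Between /u/ (V4) and /o/ (V5): cluster /gsr/ — the longest permitted-onset suffix is /sr/; onset = /sr/, preceding coda = /g/.
Result: musm.ni.wid.grug.sro.
Syllable 5 is /sro/: onset /sr/, nucleus /o/, coda ∅.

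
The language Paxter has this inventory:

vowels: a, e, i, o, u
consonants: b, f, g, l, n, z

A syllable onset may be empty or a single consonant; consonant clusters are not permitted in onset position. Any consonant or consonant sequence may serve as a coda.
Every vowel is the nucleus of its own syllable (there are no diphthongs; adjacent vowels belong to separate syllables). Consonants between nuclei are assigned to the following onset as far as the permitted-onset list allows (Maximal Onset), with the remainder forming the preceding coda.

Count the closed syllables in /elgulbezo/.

2

Vowels present: e, u, e, o; each is a nucleus, giving 4 syllables.
/e…u/ gap (V1→V2): /lg/ — longest licit onset from the right is /g/, leaving /l/ as coda.
/u…e/ gap (V2→V3): /lb/ — longest licit onset from the right is /b/, leaving /l/ as coda.
/e…o/ gap (V3→V4): /z/ is a single consonant, so it becomes the next onset.
Syllabification: el.gul.be.zo.
Classifying each syllable: /el/ (closed), /gul/ (closed), /be/ (open), /zo/ (open).
Closed syllables: 2.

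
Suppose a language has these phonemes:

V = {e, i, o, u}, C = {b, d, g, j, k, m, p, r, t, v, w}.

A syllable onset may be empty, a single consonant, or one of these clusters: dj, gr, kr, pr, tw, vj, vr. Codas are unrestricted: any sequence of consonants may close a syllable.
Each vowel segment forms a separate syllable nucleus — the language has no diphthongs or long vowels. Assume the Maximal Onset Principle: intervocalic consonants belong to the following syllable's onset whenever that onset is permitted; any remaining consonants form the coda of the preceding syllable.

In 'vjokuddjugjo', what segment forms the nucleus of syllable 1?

Vowels present: o, u, u, o; each is a nucleus, giving 4 syllables.
The first nucleus (vowel 1 from the left) is /o/.

o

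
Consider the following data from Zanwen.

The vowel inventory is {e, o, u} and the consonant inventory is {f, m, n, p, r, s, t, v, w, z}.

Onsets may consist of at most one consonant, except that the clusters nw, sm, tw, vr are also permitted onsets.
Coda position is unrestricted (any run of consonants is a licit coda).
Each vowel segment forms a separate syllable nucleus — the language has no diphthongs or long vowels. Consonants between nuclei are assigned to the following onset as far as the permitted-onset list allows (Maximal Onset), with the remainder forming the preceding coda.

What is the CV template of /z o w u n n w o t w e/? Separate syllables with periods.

CV.CVC.CCV.CCV

Nuclei (vowels): o, u, o, e → 4 syllables.
Between /o/ (V1) and /u/ (V2): /w/ is a single consonant, so it becomes the next onset.
Between /u/ (V2) and /o/ (V3): /nnw/ splits as /n/ + /nw/ (/nw/ is the longest suffix that is a licit onset).
Between /o/ (V3) and /e/ (V4): cluster /tw/ — /tw/ is itself a permitted onset, so the whole cluster goes right; preceding coda = ∅.
Putting it together: zo.wun.nwo.twe.
Mapping each syllable to C/V: /zo/ → CV, /wun/ → CVC, /nwo/ → CCV, /twe/ → CCV.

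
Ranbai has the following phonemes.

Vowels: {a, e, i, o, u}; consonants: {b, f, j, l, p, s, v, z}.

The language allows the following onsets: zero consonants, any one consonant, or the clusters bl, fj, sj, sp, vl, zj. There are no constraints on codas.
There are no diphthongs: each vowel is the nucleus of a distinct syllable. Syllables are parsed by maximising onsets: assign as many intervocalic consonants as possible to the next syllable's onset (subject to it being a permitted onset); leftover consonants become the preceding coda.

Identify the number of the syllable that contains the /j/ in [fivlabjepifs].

3

Nuclei (vowels): i, a, e, i → 4 syllables.
V1 /i/ – V2 /a/: /vl/ — entire cluster is a permitted onset → onset /vl/, coda ∅.
V2 /a/ – V3 /e/: /bj/ splits as /b/ + /j/ (/j/ is the longest suffix that is a licit onset).
V3 /e/ – V4 /i/: /p/ is a single consonant, so it becomes the next onset.
Result: fi.vlab.je.pifs.
The /j/ is in the onset of syllable 3 (/je/).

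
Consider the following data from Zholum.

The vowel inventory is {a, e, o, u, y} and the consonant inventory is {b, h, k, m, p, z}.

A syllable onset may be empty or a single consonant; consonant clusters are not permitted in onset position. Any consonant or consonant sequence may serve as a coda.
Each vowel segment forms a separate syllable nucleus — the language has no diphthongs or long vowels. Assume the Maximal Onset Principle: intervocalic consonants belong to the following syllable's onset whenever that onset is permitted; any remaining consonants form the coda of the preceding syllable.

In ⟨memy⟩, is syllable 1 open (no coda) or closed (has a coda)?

open

Nuclei (vowels): e, y → 2 syllables.
σ1/σ2 boundary: /m/ is a single consonant, so it becomes the next onset.
Syllabification: me.my.
Syllable 1 is /me/; it ends in its nucleus with no coda, so it is open.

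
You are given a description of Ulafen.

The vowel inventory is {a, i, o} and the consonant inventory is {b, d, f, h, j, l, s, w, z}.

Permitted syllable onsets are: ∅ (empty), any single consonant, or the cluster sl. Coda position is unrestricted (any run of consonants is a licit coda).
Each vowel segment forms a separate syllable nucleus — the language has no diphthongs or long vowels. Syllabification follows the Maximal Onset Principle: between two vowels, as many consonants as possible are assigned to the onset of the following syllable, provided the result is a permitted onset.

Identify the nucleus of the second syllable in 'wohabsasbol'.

a

The vowels are o, a, a, o — 4 nuclei, so 4 syllables.
The second nucleus (vowel 2 from the left) is /a/.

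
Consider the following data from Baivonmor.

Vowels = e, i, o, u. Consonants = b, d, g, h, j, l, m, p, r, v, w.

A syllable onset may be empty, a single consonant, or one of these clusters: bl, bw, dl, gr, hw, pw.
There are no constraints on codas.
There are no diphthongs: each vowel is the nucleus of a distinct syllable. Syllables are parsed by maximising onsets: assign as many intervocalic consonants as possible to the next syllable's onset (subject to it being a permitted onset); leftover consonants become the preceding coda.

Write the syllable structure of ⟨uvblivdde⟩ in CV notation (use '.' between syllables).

Nuclei (vowels): u, i, e → 3 syllables.
σ1/σ2 boundary: /vbl/; trying suffixes from longest down, /bl/ is the first permitted one, so coda /v/ | onset /bl/.
σ2/σ3 boundary: /vdd/; trying suffixes from longest down, /d/ is the first permitted one, so coda /vd/ | onset /d/.
So the parse is uv.blivd.de.
Mapping each syllable to C/V: /uv/ → VC, /blivd/ → CCVCC, /de/ → CV.

VC.CCVCC.CV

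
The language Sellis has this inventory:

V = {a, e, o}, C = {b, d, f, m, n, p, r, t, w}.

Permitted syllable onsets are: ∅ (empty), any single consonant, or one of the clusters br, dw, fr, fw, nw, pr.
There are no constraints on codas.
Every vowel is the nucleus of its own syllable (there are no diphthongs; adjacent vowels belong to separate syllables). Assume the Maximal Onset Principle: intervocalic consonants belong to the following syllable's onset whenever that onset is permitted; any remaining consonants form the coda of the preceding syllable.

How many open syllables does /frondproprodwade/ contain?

4

Nuclei (vowels): o, o, o, a, e → 5 syllables.
V1 /o/ – V2 /o/: /ndpr/ splits as /nd/ + /pr/ (/pr/ is the longest suffix that is a licit onset).
V2 /o/ – V3 /o/: /pr/ — entire cluster is a permitted onset → onset /pr/, coda ∅.
V3 /o/ – V4 /a/: /dw/ is a licit onset in full, so it all attaches to the next syllable.
V4 /a/ – V5 /e/: /d/ is a single consonant, so it becomes the next onset.
So the parse is frond.pro.pro.dwa.de.
Classifying each syllable: /frond/ (closed), /pro/ (open), /pro/ (open), /dwa/ (open), /de/ (open).
Open syllables: 4.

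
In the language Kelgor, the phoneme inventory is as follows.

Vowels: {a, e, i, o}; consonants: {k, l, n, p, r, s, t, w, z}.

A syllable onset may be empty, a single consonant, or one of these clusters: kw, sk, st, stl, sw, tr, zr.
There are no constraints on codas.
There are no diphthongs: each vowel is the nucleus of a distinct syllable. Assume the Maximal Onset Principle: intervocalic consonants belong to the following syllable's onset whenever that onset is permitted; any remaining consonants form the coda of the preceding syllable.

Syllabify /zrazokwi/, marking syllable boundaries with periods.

zra.zo.kwi

Nuclei (vowels): a, o, i → 3 syllables.
V1 /a/ – V2 /o/: just /z/ — single C goes to the following onset.
V2 /o/ – V3 /i/: /kw/ — entire cluster is a permitted onset → onset /kw/, coda ∅.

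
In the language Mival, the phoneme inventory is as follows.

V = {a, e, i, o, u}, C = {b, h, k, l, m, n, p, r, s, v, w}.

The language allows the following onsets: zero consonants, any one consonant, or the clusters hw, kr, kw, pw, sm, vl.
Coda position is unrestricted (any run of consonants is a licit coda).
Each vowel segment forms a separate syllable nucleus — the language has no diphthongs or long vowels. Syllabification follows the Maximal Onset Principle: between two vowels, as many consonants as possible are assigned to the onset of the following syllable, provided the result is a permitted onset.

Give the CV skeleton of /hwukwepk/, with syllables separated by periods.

CCV.CCVCC

The vowels are u, e — 2 nuclei, so 2 syllables.
/u…e/ gap (V1→V2): /kw/ is a licit onset in full, so it all attaches to the next syllable.
Result: hwu.kwepk.
Mapping each syllable to C/V: /hwu/ → CCV, /kwepk/ → CCVCC.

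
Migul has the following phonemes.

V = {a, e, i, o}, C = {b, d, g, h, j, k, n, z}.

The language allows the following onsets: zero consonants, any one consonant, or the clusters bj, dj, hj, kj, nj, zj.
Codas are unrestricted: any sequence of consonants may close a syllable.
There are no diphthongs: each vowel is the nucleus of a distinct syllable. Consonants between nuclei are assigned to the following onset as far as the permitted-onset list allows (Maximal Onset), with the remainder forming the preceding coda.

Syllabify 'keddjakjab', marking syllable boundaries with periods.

ked.dja.kjab

Nuclei (vowels): e, a, a → 3 syllables.
σ1/σ2 boundary: /ddj/ — longest licit onset from the right is /dj/, leaving /d/ as coda.
σ2/σ3 boundary: /kj/ is a licit onset in full, so it all attaches to the next syllable.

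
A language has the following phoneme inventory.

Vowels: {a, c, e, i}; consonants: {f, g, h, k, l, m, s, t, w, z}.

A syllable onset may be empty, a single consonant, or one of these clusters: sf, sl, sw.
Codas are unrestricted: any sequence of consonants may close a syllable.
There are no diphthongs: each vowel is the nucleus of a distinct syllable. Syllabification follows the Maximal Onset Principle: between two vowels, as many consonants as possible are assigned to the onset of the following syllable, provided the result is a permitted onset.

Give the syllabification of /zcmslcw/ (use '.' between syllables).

The vowels are c, c — 2 nuclei, so 2 syllables.
V1 /c/ – V2 /c/: cluster /msl/ — the longest permitted-onset suffix is /sl/; onset = /sl/, preceding coda = /m/.

zcm.slcw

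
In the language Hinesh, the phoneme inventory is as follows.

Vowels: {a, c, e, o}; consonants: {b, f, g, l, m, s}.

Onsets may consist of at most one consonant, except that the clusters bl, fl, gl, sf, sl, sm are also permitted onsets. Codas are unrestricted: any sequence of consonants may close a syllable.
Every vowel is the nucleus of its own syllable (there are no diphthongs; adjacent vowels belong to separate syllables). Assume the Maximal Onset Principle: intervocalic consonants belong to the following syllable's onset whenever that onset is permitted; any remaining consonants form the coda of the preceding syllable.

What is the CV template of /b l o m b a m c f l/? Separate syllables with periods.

CCVC.CV.CVCC

Vowels present: o, a, c; each is a nucleus, giving 3 syllables.
/o…a/ gap (V1→V2): cluster /mb/ — the longest permitted-onset suffix is /b/; onset = /b/, preceding coda = /m/.
/a…c/ gap (V2→V3): /m/ is a single consonant, so it becomes the next onset.
Putting it together: blom.ba.mcfl.
Mapping each syllable to C/V: /blom/ → CCVC, /ba/ → CV, /mcfl/ → CVCC.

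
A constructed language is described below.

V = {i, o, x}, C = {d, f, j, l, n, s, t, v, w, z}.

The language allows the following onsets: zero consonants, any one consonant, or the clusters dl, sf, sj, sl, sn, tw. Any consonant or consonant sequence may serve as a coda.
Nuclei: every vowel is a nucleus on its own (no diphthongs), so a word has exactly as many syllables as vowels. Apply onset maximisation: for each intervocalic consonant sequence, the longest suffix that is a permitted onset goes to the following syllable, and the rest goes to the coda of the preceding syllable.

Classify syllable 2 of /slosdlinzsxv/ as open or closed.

Nuclei (vowels): o, i, x → 3 syllables.
V1 /o/ – V2 /i/: /sdl/; trying suffixes from longest down, /dl/ is the first permitted one, so coda /s/ | onset /dl/.
V2 /i/ – V3 /x/: /nzs/; trying suffixes from longest down, /s/ is the first permitted one, so coda /nz/ | onset /s/.
Result: slos.dlinz.sxv.
Syllable 2 is /dlinz/ with coda /nz/, so it is closed.

closed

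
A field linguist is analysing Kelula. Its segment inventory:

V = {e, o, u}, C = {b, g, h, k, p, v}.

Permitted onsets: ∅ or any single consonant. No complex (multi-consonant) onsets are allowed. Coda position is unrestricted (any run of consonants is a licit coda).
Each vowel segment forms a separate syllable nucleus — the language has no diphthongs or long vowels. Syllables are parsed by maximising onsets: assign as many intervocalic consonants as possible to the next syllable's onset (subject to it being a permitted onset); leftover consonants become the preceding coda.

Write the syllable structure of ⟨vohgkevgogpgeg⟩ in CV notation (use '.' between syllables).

CVCC.CVC.CVCC.CVC

The vowels are o, e, o, e — 4 nuclei, so 4 syllables.
Between /o/ (V1) and /e/ (V2): /hgk/; trying suffixes from longest down, /k/ is the first permitted one, so coda /hg/ | onset /k/.
Between /e/ (V2) and /o/ (V3): /vg/; trying suffixes from longest down, /g/ is the first permitted one, so coda /v/ | onset /g/.
Between /o/ (V3) and /e/ (V4): /gpg/ splits as /gp/ + /g/ (/g/ is the longest suffix that is a licit onset).
Syllabification: vohg.kev.gogp.geg.
Mapping each syllable to C/V: /vohg/ → CVCC, /kev/ → CVC, /gogp/ → CVCC, /geg/ → CVC.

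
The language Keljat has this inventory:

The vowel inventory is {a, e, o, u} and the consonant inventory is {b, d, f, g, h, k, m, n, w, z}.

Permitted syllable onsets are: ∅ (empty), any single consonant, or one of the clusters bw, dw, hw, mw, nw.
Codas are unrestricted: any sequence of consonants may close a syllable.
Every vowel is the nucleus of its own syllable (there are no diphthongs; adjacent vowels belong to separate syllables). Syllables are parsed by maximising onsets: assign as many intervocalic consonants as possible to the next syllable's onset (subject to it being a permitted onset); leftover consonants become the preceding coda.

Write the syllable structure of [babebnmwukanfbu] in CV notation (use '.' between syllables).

Vowels present: a, e, u, a, u; each is a nucleus, giving 5 syllables.
σ1/σ2 boundary: just /b/ — single C goes to the following onset.
σ2/σ3 boundary: /bnmw/; trying suffixes from longest down, /mw/ is the first permitted one, so coda /bn/ | onset /mw/.
σ3/σ4 boundary: /k/ is a single consonant, so it becomes the next onset.
σ4/σ5 boundary: cluster /nfb/ — the longest permitted-onset suffix is /b/; onset = /b/, preceding coda = /nf/.
Result: ba.bebn.mwu.kanf.bu.
Mapping each syllable to C/V: /ba/ → CV, /bebn/ → CVCC, /mwu/ → CCV, /kanf/ → CVCC, /bu/ → CV.

CV.CVCC.CCV.CVCC.CV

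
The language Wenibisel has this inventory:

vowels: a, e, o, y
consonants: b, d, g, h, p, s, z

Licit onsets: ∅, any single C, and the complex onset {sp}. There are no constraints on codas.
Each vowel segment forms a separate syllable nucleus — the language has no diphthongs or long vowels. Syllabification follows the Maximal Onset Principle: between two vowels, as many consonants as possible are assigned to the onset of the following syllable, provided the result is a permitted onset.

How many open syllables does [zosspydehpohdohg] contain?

The vowels are o, y, e, o, o — 5 nuclei, so 5 syllables.
/o…y/ gap (V1→V2): /ssp/ splits as /s/ + /sp/ (/sp/ is the longest suffix that is a licit onset).
/y…e/ gap (V2→V3): /d/ → onset of the next syllable (single consonants are always licit onsets).
/e…o/ gap (V3→V4): /hp/; trying suffixes from longest down, /p/ is the first permitted one, so coda /h/ | onset /p/.
/o…o/ gap (V4→V5): cluster /hd/ — the longest permitted-onset suffix is /d/; onset = /d/, preceding coda = /h/.
Syllabification: zos.spy.deh.poh.dohg.
Classifying each syllable: /zos/ (closed), /spy/ (open), /deh/ (closed), /poh/ (closed), /dohg/ (closed).
Open syllables: 1.

1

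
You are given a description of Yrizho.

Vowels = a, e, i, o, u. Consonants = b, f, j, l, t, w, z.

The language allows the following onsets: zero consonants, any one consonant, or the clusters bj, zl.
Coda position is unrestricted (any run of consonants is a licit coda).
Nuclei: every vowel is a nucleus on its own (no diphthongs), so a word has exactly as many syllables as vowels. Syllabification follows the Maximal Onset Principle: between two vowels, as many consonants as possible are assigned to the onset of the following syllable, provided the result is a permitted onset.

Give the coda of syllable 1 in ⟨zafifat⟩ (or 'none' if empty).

Nuclei (vowels): a, i, a → 3 syllables.
σ1/σ2 boundary: just /f/ — single C goes to the following onset.
σ2/σ3 boundary: /f/ → onset of the next syllable (single consonants are always licit onsets).
Putting it together: za.fi.fat.
Syllable 1 is /za/: onset /z/, nucleus /a/, coda ∅.

none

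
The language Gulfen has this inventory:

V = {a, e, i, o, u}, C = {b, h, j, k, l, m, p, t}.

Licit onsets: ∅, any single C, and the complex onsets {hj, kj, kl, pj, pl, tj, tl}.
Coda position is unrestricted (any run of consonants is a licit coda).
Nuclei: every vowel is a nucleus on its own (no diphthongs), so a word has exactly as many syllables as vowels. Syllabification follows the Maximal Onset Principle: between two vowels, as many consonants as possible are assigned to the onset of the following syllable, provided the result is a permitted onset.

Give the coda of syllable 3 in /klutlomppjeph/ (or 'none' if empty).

ph

Nuclei (vowels): u, o, e → 3 syllables.
V1 /u/ – V2 /o/: /tl/ is a licit onset in full, so it all attaches to the next syllable.
V2 /o/ – V3 /e/: cluster /mppj/ — the longest permitted-onset suffix is /pj/; onset = /pj/, preceding coda = /mp/.
Putting it together: klu.tlomp.pjeph.
Syllable 3 is /pjeph/: onset /pj/, nucleus /e/, coda /ph/.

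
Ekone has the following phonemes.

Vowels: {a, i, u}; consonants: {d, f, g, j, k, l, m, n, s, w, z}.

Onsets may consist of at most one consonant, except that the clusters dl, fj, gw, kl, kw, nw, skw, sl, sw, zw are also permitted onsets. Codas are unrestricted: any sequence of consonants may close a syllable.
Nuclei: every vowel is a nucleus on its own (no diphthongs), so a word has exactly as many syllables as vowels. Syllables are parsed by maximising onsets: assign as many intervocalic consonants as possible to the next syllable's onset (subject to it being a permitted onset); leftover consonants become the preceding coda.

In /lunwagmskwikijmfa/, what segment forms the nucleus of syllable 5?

a

Vowels present: u, a, i, i, a; each is a nucleus, giving 5 syllables.
The fifth nucleus (vowel 5 from the left) is /a/.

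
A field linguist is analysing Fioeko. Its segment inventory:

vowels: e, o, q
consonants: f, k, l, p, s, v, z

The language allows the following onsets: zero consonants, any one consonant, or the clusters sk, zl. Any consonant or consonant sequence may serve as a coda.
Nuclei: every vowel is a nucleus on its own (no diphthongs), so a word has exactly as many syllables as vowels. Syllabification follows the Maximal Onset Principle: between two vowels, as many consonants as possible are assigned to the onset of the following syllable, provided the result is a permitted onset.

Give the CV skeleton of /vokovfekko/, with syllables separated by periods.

Nuclei (vowels): o, o, e, o → 4 syllables.
σ1/σ2 boundary: just /k/ — single C goes to the following onset.
σ2/σ3 boundary: /vf/; trying suffixes from longest down, /f/ is the first permitted one, so coda /v/ | onset /f/.
σ3/σ4 boundary: cluster /kk/ — the longest permitted-onset suffix is /k/; onset = /k/, preceding coda = /k/.
Syllabification: vo.kov.fek.ko.
Mapping each syllable to C/V: /vo/ → CV, /kov/ → CVC, /fek/ → CVC, /ko/ → CV.

CV.CVC.CVC.CV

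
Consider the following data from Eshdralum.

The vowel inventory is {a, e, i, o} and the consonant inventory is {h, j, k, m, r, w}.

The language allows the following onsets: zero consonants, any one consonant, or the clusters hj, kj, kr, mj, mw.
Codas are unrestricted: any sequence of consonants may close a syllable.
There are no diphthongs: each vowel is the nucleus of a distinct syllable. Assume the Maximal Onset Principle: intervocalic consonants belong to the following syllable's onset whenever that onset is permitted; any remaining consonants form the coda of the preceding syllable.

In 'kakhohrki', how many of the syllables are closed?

Vowels present: a, o, i; each is a nucleus, giving 3 syllables.
σ1/σ2 boundary: /kh/ splits as /k/ + /h/ (/h/ is the longest suffix that is a licit onset).
σ2/σ3 boundary: /hrk/ splits as /hr/ + /k/ (/k/ is the longest suffix that is a licit onset).
Result: kak.hohr.ki.
Classifying each syllable: /kak/ (closed), /hohr/ (closed), /ki/ (open).
Closed syllables: 2.

2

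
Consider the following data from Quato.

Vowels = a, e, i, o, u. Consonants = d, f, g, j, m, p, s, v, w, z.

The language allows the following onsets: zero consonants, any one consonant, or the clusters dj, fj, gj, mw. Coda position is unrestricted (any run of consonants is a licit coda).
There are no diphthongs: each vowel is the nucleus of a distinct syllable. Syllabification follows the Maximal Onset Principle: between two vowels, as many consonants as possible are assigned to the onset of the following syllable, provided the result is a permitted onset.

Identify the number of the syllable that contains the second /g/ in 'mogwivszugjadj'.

The vowels are o, i, u, a — 4 nuclei, so 4 syllables.
σ1/σ2 boundary: cluster /gw/ — the longest permitted-onset suffix is /w/; onset = /w/, preceding coda = /g/.
σ2/σ3 boundary: /vsz/ — longest licit onset from the right is /z/, leaving /vs/ as coda.
σ3/σ4 boundary: /gj/ — entire cluster is a permitted onset → onset /gj/, coda ∅.
Putting it together: mog.wivs.zu.gjadj.
The second /g/ is in the onset of syllable 4 (/gjadj/).

4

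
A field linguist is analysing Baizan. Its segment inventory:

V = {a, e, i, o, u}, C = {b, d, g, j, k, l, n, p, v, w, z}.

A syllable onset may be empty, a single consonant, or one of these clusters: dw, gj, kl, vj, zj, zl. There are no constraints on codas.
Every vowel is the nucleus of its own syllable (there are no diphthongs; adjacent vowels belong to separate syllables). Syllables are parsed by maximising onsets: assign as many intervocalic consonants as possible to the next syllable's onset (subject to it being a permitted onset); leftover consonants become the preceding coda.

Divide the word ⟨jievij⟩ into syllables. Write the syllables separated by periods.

The vowels are i, e, i — 3 nuclei, so 3 syllables.
/i…e/ gap (V1→V2): hiatus — the boundary sits between the two vowels.
/e…i/ gap (V2→V3): /v/ → onset of the next syllable (single consonants are always licit onsets).

ji.e.vij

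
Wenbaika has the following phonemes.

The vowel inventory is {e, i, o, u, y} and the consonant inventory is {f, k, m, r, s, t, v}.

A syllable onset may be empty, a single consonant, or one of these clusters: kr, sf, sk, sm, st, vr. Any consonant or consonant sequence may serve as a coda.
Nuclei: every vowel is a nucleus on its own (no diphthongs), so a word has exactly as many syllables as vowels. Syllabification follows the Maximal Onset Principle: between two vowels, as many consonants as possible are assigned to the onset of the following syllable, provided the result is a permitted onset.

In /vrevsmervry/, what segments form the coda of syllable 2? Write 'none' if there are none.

Vowels present: e, e, y; each is a nucleus, giving 3 syllables.
/e…e/ gap (V1→V2): /vsm/ splits as /v/ + /sm/ (/sm/ is the longest suffix that is a licit onset).
/e…y/ gap (V2→V3): /rvr/ splits as /r/ + /vr/ (/vr/ is the longest suffix that is a licit onset).
Putting it together: vrev.smer.vry.
Syllable 2 is /smer/: onset /sm/, nucleus /e/, coda /r/.

r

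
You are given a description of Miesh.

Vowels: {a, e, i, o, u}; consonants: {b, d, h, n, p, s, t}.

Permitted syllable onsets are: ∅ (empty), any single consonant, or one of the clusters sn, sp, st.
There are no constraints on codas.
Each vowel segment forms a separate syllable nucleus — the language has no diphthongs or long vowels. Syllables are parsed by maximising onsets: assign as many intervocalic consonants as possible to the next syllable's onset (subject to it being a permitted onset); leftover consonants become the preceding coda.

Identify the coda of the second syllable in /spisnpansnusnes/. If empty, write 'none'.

The vowels are i, a, u, e — 4 nuclei, so 4 syllables.
V1 /i/ – V2 /a/: /snp/; trying suffixes from longest down, /p/ is the first permitted one, so coda /sn/ | onset /p/.
V2 /a/ – V3 /u/: /nsn/ — longest licit onset from the right is /sn/, leaving /n/ as coda.
V3 /u/ – V4 /e/: /sn/ — entire cluster is a permitted onset → onset /sn/, coda ∅.
Putting it together: spisn.pan.snu.snes.
Syllable 2 is /pan/: onset /p/, nucleus /a/, coda /n/.

n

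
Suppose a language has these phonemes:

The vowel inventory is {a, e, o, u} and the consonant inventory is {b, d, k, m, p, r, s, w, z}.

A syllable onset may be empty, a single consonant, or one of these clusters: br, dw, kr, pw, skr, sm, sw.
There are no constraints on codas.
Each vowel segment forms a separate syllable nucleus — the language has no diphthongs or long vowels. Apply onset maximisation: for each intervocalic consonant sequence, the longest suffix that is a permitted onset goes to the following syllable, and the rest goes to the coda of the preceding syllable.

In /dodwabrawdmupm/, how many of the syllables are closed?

Vowels present: o, a, a, u; each is a nucleus, giving 4 syllables.
Between /o/ (V1) and /a/ (V2): cluster /dw/ — /dw/ is itself a permitted onset, so the whole cluster goes right; preceding coda = ∅.
Between /a/ (V2) and /a/ (V3): /br/ is a licit onset in full, so it all attaches to the next syllable.
Between /a/ (V3) and /u/ (V4): /wdm/ splits as /wd/ + /m/ (/m/ is the longest suffix that is a licit onset).
So the parse is do.dwa.brawd.mupm.
Classifying each syllable: /do/ (open), /dwa/ (open), /brawd/ (closed), /mupm/ (closed).
Closed syllables: 2.

2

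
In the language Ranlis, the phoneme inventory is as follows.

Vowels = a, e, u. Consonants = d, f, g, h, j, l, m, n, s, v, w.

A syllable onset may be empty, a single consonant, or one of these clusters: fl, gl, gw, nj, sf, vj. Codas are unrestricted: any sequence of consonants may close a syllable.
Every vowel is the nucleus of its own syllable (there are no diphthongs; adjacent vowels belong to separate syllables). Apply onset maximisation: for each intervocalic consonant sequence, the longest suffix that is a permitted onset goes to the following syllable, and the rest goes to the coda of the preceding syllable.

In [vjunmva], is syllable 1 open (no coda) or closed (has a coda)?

Vowels present: u, a; each is a nucleus, giving 2 syllables.
σ1/σ2 boundary: /nmv/ — longest licit onset from the right is /v/, leaving /nm/ as coda.
Syllabification: vjunm.va.
Syllable 1 is /vjunm/ with coda /nm/, so it is closed.

closed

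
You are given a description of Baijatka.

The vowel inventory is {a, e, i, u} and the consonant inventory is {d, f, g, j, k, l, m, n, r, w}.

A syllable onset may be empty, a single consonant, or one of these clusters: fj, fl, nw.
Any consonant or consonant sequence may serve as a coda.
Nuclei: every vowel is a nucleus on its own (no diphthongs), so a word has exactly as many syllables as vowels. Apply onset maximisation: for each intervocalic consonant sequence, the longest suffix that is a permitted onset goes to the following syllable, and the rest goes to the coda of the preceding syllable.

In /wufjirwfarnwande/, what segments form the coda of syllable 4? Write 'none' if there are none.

Nuclei (vowels): u, i, a, a, e → 5 syllables.
/u…i/ gap (V1→V2): cluster /fj/ — /fj/ is itself a permitted onset, so the whole cluster goes right; preceding coda = ∅.
/i…a/ gap (V2→V3): /rwf/ — longest licit onset from the right is /f/, leaving /rw/ as coda.
/a…a/ gap (V3→V4): /rnw/ — longest licit onset from the right is /nw/, leaving /r/ as coda.
/a…e/ gap (V4→V5): /nd/ — longest licit onset from the right is /d/, leaving /n/ as coda.
So the parse is wu.fjirw.far.nwan.de.
Syllable 4 is /nwan/: onset /nw/, nucleus /a/, coda /n/.

n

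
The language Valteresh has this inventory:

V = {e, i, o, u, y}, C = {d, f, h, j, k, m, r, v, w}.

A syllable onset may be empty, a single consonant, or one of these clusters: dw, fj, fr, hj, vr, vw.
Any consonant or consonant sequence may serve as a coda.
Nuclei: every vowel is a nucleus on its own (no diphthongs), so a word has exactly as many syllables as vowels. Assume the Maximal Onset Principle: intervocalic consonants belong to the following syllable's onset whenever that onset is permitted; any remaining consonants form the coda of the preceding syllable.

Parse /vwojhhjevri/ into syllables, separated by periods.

Nuclei (vowels): o, e, i → 3 syllables.
V1 /o/ – V2 /e/: cluster /jhhj/ — the longest permitted-onset suffix is /hj/; onset = /hj/, preceding coda = /jh/.
V2 /e/ – V3 /i/: /vr/ — entire cluster is a permitted onset → onset /vr/, coda ∅.

vwojh.hje.vri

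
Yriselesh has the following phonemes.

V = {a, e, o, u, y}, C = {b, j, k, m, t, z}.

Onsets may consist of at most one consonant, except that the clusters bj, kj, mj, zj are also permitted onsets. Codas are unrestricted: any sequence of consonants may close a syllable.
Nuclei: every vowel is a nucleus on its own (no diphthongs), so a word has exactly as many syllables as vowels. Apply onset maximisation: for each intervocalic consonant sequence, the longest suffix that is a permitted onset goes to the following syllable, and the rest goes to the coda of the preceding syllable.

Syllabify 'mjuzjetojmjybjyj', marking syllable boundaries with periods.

The vowels are u, e, o, y, y — 5 nuclei, so 5 syllables.
/u…e/ gap (V1→V2): /zj/ — entire cluster is a permitted onset → onset /zj/, coda ∅.
/e…o/ gap (V2→V3): /t/ is a single consonant, so it becomes the next onset.
/o…y/ gap (V3→V4): /jmj/; trying suffixes from longest down, /mj/ is the first permitted one, so coda /j/ | onset /mj/.
/y…y/ gap (V4→V5): /bj/ — entire cluster is a permitted onset → onset /bj/, coda ∅.

mju.zje.toj.mjy.bjyj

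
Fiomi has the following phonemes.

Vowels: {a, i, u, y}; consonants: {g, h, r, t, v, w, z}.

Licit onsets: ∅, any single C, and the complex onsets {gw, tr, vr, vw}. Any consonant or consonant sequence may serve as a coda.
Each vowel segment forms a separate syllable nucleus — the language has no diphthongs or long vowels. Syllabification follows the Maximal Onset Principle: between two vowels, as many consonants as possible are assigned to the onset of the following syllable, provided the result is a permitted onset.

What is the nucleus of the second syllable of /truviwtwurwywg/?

Vowels present: u, i, u, y; each is a nucleus, giving 4 syllables.
The second nucleus (vowel 2 from the left) is /i/.

i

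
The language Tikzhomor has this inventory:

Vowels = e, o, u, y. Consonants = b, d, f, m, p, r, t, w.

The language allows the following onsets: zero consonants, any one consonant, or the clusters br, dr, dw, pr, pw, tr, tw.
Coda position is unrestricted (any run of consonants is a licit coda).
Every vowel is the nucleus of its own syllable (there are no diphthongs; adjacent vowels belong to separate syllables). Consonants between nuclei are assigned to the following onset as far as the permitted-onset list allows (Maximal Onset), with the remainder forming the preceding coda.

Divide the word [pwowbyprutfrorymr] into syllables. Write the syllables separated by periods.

pwow.by.prutf.ro.rymr

The vowels are o, y, u, o, y — 5 nuclei, so 5 syllables.
/o…y/ gap (V1→V2): /wb/ — longest licit onset from the right is /b/, leaving /w/ as coda.
/y…u/ gap (V2→V3): /pr/ — entire cluster is a permitted onset → onset /pr/, coda ∅.
/u…o/ gap (V3→V4): /tfr/ — longest licit onset from the right is /r/, leaving /tf/ as coda.
/o…y/ gap (V4→V5): /r/ → onset of the next syllable (single consonants are always licit onsets).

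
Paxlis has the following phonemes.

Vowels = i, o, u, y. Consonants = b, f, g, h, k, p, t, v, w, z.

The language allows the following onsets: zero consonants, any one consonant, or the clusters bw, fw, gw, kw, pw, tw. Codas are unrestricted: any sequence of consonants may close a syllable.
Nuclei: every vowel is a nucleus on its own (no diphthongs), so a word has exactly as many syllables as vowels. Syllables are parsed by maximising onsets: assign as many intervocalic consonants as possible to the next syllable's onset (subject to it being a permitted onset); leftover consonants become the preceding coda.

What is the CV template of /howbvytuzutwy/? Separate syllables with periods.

CVCC.CV.CV.CV.CCV

Vowels present: o, y, u, u, y; each is a nucleus, giving 5 syllables.
/o…y/ gap (V1→V2): cluster /wbv/ — the longest permitted-onset suffix is /v/; onset = /v/, preceding coda = /wb/.
/y…u/ gap (V2→V3): /t/ is a single consonant, so it becomes the next onset.
/u…u/ gap (V3→V4): /z/ is a single consonant, so it becomes the next onset.
/u…y/ gap (V4→V5): /tw/ is a licit onset in full, so it all attaches to the next syllable.
Putting it together: howb.vy.tu.zu.twy.
Mapping each syllable to C/V: /howb/ → CVCC, /vy/ → CV, /tu/ → CV, /zu/ → CV, /twy/ → CCV.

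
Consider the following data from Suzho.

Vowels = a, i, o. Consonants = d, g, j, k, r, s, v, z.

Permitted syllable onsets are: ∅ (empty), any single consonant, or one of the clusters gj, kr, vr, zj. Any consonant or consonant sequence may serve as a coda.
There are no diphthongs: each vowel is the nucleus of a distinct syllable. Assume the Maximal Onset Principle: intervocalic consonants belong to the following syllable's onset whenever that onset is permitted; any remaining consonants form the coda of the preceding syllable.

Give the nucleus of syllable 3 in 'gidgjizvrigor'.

i

The vowels are i, i, i, o — 4 nuclei, so 4 syllables.
The third nucleus (vowel 3 from the left) is /i/.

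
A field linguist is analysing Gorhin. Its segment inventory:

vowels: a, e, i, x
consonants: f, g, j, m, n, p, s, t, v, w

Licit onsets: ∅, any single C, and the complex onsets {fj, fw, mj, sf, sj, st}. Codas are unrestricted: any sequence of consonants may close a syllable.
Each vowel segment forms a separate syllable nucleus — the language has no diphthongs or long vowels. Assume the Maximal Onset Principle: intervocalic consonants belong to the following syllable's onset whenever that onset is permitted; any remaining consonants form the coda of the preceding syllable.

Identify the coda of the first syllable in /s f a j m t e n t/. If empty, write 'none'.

jm

Nuclei (vowels): a, e → 2 syllables.
Between /a/ (V1) and /e/ (V2): /jmt/ — longest licit onset from the right is /t/, leaving /jm/ as coda.
Result: sfajm.tent.
Syllable 1 is /sfajm/: onset /sf/, nucleus /a/, coda /jm/.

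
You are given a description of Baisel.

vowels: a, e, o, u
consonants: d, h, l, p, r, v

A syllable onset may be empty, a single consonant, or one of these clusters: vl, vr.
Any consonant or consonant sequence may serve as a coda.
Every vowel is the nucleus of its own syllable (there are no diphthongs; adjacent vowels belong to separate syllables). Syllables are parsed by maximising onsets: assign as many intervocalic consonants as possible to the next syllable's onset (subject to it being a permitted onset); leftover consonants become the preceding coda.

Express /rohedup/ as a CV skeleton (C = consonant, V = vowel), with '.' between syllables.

The vowels are o, e, u — 3 nuclei, so 3 syllables.
/o…e/ gap (V1→V2): /h/ → onset of the next syllable (single consonants are always licit onsets).
/e…u/ gap (V2→V3): /d/ is a single consonant, so it becomes the next onset.
Result: ro.he.dup.
Mapping each syllable to C/V: /ro/ → CV, /he/ → CV, /dup/ → CVC.

CV.CV.CVC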